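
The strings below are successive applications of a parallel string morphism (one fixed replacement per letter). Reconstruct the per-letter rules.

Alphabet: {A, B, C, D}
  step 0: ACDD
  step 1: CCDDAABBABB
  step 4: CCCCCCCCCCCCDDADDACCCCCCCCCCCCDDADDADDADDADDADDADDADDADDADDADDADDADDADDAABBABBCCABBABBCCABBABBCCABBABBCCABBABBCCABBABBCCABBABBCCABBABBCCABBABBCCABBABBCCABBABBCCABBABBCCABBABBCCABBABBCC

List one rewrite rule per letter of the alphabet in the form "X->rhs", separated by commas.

  step 0 ⇒ step 1: ACDD ⇒ CC·DDA·ABB·ABB
    A ↦ CC
    C ↦ DDA
    D ↦ ABB
    B ↦ CC  (constrained at step 1)

A->CC, B->CC, C->DDA, D->ABB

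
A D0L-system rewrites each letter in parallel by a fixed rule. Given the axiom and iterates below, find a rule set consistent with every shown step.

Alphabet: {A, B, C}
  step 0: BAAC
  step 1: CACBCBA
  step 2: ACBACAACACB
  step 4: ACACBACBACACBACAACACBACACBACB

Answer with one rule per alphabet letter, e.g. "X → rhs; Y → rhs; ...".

  step 1 ⇒ step 2: CACBCBA ⇒ A·CB·A·CA·A·CA·CB
    A ↦ CB
    B ↦ CA
    C ↦ A

A->CB, B->CA, C->A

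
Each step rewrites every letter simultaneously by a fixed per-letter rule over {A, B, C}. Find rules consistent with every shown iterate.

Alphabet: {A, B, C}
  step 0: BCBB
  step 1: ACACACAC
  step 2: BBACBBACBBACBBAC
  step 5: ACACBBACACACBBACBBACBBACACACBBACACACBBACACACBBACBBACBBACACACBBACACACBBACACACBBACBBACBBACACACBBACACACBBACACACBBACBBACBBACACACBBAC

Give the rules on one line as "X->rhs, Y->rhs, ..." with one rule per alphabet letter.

A->BB, B->AC, C->AC

  step 1 ⇒ step 2: ACACACAC ⇒ BB·AC·BB·AC·BB·AC·BB·AC
    A ↦ BB
    C ↦ AC
  step 0 ⇒ step 1: BCBB ⇒ AC·AC·AC·AC
    B ↦ AC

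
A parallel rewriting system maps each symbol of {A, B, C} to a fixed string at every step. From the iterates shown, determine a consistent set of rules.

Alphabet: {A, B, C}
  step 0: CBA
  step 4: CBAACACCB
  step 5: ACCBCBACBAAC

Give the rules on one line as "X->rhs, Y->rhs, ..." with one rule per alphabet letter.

A->CB, B->C, C->A

  step 4 ⇒ step 5: CBAACACCB ⇒ A·C·CB·CB·A·CB·A·A·C
    A ↦ CB
    B ↦ C
    C ↦ A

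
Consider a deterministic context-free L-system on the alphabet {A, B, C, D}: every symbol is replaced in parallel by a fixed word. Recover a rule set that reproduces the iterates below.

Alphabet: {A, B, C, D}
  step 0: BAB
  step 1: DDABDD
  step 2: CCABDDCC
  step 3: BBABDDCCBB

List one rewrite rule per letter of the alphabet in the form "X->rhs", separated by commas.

  step 2 ⇒ step 3: CCABDDCC ⇒ B·B·AB·DD·C·C·B·B
    A ↦ AB
    B ↦ DD
    C ↦ B
    D ↦ C

A->AB, B->DD, C->B, D->C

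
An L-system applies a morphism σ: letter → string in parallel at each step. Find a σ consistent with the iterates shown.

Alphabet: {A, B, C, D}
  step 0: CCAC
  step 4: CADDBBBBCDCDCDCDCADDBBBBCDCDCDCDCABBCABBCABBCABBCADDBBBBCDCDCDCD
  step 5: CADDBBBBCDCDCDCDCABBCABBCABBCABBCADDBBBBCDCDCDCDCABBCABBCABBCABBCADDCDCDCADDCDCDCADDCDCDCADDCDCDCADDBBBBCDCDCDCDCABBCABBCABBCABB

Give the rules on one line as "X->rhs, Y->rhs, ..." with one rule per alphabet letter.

A->DD, B->CD, C->CA, D->BB

  step 4 ⇒ step 5: CADDBBBBCDCDCDCDCADDBBBBCDCDCDCDCABBCABBCABBCABBCADDBBBBCDCDCDCD ⇒ CA·DD·BB·BB·CD·CD·CD·CD·CA·BB·CA·BB·CA·BB·CA·BB·CA·DD·BB·BB·CD·CD·CD·CD·CA·BB·CA·BB·CA·BB·CA·BB·CA·DD·CD·CD·CA·DD·CD·CD·CA·DD·CD·CD·CA·DD·CD·CD·CA·DD·BB·BB·CD·CD·CD·CD·CA·BB·CA·BB·CA·BB·CA·BB
    A ↦ DD
    B ↦ CD
    C ↦ CA
    D ↦ BB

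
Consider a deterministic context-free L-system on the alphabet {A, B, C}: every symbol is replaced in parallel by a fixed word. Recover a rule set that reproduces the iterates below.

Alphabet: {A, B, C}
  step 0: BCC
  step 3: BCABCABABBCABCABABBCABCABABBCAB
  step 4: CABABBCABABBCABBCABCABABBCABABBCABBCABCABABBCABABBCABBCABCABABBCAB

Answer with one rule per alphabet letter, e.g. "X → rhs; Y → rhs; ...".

A->B, B->CAB, C->AB

  step 3 ⇒ step 4: BCABCABABBCABCABABBCABCABABBCAB ⇒ CAB·AB·B·CAB·AB·B·CAB·B·CAB·CAB·AB·B·CAB·AB·B·CAB·B·CAB·CAB·AB·B·CAB·AB·B·CAB·B·CAB·CAB·AB·B·CAB
    A ↦ B
    B ↦ CAB
    C ↦ AB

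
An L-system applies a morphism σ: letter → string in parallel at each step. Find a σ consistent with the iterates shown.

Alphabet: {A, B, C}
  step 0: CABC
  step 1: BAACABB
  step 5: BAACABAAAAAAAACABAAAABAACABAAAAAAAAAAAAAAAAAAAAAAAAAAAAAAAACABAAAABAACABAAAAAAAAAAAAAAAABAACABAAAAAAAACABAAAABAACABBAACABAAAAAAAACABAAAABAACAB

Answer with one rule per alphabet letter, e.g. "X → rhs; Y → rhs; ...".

A->AA, B->CAB, C->B

  step 0 ⇒ step 1: CABC ⇒ B·AA·CAB·B
    A ↦ AA
    B ↦ CAB
    C ↦ B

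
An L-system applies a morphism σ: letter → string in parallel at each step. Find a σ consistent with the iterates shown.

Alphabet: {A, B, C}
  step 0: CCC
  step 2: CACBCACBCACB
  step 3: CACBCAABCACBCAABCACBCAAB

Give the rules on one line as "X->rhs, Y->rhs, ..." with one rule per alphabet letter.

A->CB, B->AB, C->CA

  step 2 ⇒ step 3: CACBCACBCACB ⇒ CA·CB·CA·AB·CA·CB·CA·AB·CA·CB·CA·AB
    A ↦ CB
    B ↦ AB
    C ↦ CA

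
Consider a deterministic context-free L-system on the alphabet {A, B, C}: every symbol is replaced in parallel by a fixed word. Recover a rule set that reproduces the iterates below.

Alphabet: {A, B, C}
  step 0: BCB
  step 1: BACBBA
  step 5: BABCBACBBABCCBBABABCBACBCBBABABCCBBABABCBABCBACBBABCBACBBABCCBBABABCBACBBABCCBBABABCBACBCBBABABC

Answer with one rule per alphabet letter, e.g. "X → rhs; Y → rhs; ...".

A->BC, B->BA, C->CB

  step 0 ⇒ step 1: BCB ⇒ BA·CB·BA
    B ↦ BA
    C ↦ CB
    A ↦ BC  (constrained at step 1)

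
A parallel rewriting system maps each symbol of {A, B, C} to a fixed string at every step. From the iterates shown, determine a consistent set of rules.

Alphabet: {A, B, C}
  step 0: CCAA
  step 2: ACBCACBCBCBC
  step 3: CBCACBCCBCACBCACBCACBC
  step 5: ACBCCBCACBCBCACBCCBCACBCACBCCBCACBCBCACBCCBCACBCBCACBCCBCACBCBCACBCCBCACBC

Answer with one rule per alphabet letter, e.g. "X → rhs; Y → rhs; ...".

  step 2 ⇒ step 3: ACBCACBCBCBC ⇒ C·BC·AC·BC·C·BC·AC·BC·AC·BC·AC·BC
    A ↦ C
    B ↦ AC
    C ↦ BC

A->C, B->AC, C->BC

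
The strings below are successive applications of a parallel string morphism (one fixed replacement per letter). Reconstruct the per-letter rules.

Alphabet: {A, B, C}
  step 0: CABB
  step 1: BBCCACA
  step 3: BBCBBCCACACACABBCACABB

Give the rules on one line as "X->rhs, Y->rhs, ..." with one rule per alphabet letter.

  step 0 ⇒ step 1: CABB ⇒ BB·C·CA·CA
    A ↦ C
    B ↦ CA
    C ↦ BB

A->C, B->CA, C->BB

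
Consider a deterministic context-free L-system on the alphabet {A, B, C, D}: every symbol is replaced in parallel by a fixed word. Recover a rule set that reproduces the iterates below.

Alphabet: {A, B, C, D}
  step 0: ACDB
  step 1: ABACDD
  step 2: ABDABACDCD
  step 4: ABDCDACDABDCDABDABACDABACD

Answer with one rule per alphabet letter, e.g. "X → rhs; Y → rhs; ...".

A->AB, B->D, C->A, D->CD

  step 1 ⇒ step 2: ABACDD ⇒ AB·D·AB·A·CD·CD
    A ↦ AB
    B ↦ D
    C ↦ A
    D ↦ CD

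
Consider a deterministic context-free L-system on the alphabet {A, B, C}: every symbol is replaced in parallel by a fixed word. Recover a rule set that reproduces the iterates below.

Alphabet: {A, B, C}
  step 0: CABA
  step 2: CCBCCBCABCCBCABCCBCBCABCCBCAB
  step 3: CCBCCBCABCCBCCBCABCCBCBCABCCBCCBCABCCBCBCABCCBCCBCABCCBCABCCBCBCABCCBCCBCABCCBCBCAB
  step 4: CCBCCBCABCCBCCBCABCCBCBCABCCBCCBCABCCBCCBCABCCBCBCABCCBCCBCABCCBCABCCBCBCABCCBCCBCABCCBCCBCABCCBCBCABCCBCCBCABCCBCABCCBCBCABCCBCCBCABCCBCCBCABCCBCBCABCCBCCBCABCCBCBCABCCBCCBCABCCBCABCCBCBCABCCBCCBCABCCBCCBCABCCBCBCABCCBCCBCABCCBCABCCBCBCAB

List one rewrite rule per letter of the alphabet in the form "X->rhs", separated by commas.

A->CB, B->CAB, C->CCB

  step 3 ⇒ step 4: CCBCCBCABCCBCCBCABCCBCBCABCCBCCBCABCCBCBCABCCBCCBCABCCBCABCCBCBCABCCBCCBCABCCBCBCAB ⇒ CCB·CCB·CAB·CCB·CCB·CAB·CCB·CB·CAB·CCB·CCB·CAB·CCB·CCB·CAB·CCB·CB·CAB·CCB·CCB·CAB·CCB·CAB·CCB·CB·CAB·CCB·CCB·CAB·CCB·CCB·CAB·CCB·CB·CAB·CCB·CCB·CAB·CCB·CAB·CCB·CB·CAB·CCB·CCB·CAB·CCB·CCB·CAB·CCB·CB·CAB·CCB·CCB·CAB·CCB·CB·CAB·CCB·CCB·CAB·CCB·CAB·CCB·CB·CAB·CCB·CCB·CAB·CCB·CCB·CAB·CCB·CB·CAB·CCB·CCB·CAB·CCB·CAB·CCB·CB·CAB
    A ↦ CB
    B ↦ CAB
    C ↦ CCB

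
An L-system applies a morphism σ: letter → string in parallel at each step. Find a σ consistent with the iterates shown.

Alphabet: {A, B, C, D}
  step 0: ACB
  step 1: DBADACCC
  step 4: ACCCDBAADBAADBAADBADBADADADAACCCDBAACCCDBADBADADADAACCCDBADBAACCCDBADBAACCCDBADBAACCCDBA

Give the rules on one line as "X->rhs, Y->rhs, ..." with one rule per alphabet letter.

A->DBA, B->CCC, C->DA, D->A

  step 0 ⇒ step 1: ACB ⇒ DBA·DA·CCC
    A ↦ DBA
    B ↦ CCC
    C ↦ DA
    D ↦ A  (constrained at step 1)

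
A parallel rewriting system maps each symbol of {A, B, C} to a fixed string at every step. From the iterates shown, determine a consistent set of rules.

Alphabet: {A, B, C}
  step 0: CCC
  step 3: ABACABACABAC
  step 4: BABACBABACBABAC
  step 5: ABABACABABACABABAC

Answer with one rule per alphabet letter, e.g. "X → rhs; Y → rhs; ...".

A->B, B->A, C->AC

  step 4 ⇒ step 5: BABACBABACBABAC ⇒ A·B·A·B·AC·A·B·A·B·AC·A·B·A·B·AC
    A ↦ B
    B ↦ A
    C ↦ AC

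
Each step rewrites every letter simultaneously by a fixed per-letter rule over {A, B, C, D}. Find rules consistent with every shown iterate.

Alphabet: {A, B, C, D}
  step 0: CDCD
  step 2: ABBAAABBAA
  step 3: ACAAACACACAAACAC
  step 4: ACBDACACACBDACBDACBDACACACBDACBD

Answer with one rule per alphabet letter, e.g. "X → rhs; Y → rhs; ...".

A->AC, B->A, C->BD, D->BB

  step 3 ⇒ step 4: ACAAACACACAAACAC ⇒ AC·BD·AC·AC·AC·BD·AC·BD·AC·BD·AC·AC·AC·BD·AC·BD
    A ↦ AC
    C ↦ BD
  step 2 ⇒ step 3: ABBAAABBAA ⇒ AC·A·A·AC·AC·AC·A·A·AC·AC
    B ↦ A
    D ↦ BB  (constrained at step 0)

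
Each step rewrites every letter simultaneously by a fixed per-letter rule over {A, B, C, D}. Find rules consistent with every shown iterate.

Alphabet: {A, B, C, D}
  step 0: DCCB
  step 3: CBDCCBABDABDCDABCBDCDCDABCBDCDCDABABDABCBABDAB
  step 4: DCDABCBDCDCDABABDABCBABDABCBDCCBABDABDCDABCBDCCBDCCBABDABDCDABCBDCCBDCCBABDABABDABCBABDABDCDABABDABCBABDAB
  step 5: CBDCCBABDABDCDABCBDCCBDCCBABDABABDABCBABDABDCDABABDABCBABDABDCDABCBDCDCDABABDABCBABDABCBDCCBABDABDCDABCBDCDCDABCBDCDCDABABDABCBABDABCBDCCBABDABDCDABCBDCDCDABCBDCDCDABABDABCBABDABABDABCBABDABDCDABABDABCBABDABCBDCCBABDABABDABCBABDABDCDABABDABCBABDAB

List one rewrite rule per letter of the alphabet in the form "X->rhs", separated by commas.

A->AB, B->DAB, C->DC, D->CB

  step 4 ⇒ step 5: DCDABCBDCDCDABABDABCBABDABCBDCCBABDABDCDABCBDCCBDCCBABDABDCDABCBDCCBDCCBABDABABDABCBABDABDCDABABDABCBABDAB ⇒ CB·DC·CB·AB·DAB·DC·DAB·CB·DC·CB·DC·CB·AB·DAB·AB·DAB·CB·AB·DAB·DC·DAB·AB·DAB·CB·AB·DAB·DC·DAB·CB·DC·DC·DAB·AB·DAB·CB·AB·DAB·CB·DC·CB·AB·DAB·DC·DAB·CB·DC·DC·DAB·CB·DC·DC·DAB·AB·DAB·CB·AB·DAB·CB·DC·CB·AB·DAB·DC·DAB·CB·DC·DC·DAB·CB·DC·DC·DAB·AB·DAB·CB·AB·DAB·AB·DAB·CB·AB·DAB·DC·DAB·AB·DAB·CB·AB·DAB·CB·DC·CB·AB·DAB·AB·DAB·CB·AB·DAB·DC·DAB·AB·DAB·CB·AB·DAB
    A ↦ AB
    B ↦ DAB
    C ↦ DC
    D ↦ CB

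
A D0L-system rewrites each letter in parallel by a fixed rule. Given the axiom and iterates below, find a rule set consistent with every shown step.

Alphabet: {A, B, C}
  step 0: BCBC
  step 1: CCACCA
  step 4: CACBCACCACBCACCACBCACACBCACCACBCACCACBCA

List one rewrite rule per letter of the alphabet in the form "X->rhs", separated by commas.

  step 0 ⇒ step 1: BCBC ⇒ C·CA·C·CA
    B ↦ C
    C ↦ CA
    A ↦ CB  (constrained at step 1)

A->CB, B->C, C->CA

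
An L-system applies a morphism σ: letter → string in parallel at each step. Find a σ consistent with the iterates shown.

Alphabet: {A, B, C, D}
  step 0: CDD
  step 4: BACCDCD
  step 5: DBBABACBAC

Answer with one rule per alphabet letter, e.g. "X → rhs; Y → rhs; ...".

  step 4 ⇒ step 5: BACCDCD ⇒ D·B·BA·BA·C·BA·C
    A ↦ B
    B ↦ D
    C ↦ BA
    D ↦ C

A->B, B->D, C->BA, D->C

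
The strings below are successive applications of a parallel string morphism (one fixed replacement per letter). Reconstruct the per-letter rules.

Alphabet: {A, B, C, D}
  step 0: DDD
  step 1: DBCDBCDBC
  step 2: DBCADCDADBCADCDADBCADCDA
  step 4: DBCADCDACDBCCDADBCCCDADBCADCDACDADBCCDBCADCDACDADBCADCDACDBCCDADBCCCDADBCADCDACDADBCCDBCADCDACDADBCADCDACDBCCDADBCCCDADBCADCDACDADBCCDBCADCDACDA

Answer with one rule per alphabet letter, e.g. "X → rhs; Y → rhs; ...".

A->C, B->AD, C->CDA, D->DBC

  step 1 ⇒ step 2: DBCDBCDBC ⇒ DBC·AD·CDA·DBC·AD·CDA·DBC·AD·CDA
    B ↦ AD
    C ↦ CDA
    D ↦ DBC
    A ↦ C  (constrained at step 2)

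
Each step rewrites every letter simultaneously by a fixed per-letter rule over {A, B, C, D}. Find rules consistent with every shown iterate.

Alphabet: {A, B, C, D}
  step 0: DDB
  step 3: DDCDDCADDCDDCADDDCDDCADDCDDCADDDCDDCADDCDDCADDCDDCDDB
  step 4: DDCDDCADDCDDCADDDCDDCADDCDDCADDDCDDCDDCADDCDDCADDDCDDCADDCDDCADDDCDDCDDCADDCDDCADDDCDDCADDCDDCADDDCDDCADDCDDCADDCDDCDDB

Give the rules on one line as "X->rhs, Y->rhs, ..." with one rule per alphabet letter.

  step 3 ⇒ step 4: DDCDDCADDCDDCADDDCDDCADDCDDCADDDCDDCADDCDDCADDCDDCDDB ⇒ DDC·DDC·A·DDC·DDC·A·D·DDC·DDC·A·DDC·DDC·A·D·DDC·DDC·DDC·A·DDC·DDC·A·D·DDC·DDC·A·DDC·DDC·A·D·DDC·DDC·DDC·A·DDC·DDC·A·D·DDC·DDC·A·DDC·DDC·A·D·DDC·DDC·A·DDC·DDC·A·DDC·DDC·DDB
    A ↦ D
    B ↦ DDB
    C ↦ A
    D ↦ DDC

A->D, B->DDB, C->A, D->DDC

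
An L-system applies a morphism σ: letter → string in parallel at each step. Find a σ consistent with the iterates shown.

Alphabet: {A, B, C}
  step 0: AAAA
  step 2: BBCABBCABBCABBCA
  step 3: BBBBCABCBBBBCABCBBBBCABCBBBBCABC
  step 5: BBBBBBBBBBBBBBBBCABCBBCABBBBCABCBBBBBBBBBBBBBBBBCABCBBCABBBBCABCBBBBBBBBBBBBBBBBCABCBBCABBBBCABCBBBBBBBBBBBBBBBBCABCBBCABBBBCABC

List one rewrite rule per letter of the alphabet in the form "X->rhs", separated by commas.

A->BC, B->BB, C->CA

  step 2 ⇒ step 3: BBCABBCABBCABBCA ⇒ BB·BB·CA·BC·BB·BB·CA·BC·BB·BB·CA·BC·BB·BB·CA·BC
    A ↦ BC
    B ↦ BB
    C ↦ CA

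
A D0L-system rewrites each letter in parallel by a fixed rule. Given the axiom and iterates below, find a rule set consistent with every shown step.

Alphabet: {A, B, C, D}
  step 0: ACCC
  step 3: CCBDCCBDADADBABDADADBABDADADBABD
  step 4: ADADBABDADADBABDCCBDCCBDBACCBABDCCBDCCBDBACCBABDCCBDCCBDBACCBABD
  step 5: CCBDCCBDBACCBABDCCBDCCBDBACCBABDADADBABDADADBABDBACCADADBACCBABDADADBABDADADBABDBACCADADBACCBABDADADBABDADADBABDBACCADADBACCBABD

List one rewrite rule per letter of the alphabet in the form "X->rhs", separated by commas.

A->CC, B->BA, C->AD, D->BD

  step 4 ⇒ step 5: ADADBABDADADBABDCCBDCCBDBACCBABDCCBDCCBDBACCBABDCCBDCCBDBACCBABD ⇒ CC·BD·CC·BD·BA·CC·BA·BD·CC·BD·CC·BD·BA·CC·BA·BD·AD·AD·BA·BD·AD·AD·BA·BD·BA·CC·AD·AD·BA·CC·BA·BD·AD·AD·BA·BD·AD·AD·BA·BD·BA·CC·AD·AD·BA·CC·BA·BD·AD·AD·BA·BD·AD·AD·BA·BD·BA·CC·AD·AD·BA·CC·BA·BD
    A ↦ CC
    B ↦ BA
    C ↦ AD
    D ↦ BD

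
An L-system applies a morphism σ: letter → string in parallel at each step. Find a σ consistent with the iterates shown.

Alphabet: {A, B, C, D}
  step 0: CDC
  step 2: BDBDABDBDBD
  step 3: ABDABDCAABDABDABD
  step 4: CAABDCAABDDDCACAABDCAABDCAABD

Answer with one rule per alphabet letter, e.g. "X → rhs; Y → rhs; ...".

A->CA, B->A, C->DD, D->BD

  step 3 ⇒ step 4: ABDABDCAABDABDABD ⇒ CA·A·BD·CA·A·BD·DD·CA·CA·A·BD·CA·A·BD·CA·A·BD
    A ↦ CA
    B ↦ A
    C ↦ DD
    D ↦ BD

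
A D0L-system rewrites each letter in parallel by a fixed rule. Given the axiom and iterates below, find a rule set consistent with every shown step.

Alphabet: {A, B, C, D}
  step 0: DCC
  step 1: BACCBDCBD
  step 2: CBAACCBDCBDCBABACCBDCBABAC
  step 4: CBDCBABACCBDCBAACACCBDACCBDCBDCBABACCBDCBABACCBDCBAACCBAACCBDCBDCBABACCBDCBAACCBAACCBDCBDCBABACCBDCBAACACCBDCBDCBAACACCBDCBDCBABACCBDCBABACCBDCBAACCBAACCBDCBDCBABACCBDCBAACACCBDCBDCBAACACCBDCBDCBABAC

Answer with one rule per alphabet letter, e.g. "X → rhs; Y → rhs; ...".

  step 1 ⇒ step 2: BACCBDCBD ⇒ CBA·AC·CBD·CBD·CBA·BAC·CBD·CBA·BAC
    A ↦ AC
    B ↦ CBA
    C ↦ CBD
    D ↦ BAC

A->AC, B->CBA, C->CBD, D->BAC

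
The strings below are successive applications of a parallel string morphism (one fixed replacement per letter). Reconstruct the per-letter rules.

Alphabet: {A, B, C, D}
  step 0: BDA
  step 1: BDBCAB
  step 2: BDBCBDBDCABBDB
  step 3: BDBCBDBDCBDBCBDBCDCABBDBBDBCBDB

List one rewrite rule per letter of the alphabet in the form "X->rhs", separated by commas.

  step 2 ⇒ step 3: BDBCBDBDCABBDB ⇒ BDB·C·BDB·DC·BDB·C·BDB·C·DC·AB·BDB·BDB·C·BDB
    A ↦ AB
    B ↦ BDB
    C ↦ DC
    D ↦ C

A->AB, B->BDB, C->DC, D->C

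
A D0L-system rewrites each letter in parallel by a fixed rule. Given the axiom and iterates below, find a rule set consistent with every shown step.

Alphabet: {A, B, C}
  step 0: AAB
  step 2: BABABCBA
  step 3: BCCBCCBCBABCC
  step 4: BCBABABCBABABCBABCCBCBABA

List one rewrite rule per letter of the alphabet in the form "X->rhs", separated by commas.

  step 3 ⇒ step 4: BCCBCCBCBABCC ⇒ BC·BA·BA·BC·BA·BA·BC·BA·BC·C·BC·BA·BA
    A ↦ C
    B ↦ BC
    C ↦ BA

A->C, B->BC, C->BA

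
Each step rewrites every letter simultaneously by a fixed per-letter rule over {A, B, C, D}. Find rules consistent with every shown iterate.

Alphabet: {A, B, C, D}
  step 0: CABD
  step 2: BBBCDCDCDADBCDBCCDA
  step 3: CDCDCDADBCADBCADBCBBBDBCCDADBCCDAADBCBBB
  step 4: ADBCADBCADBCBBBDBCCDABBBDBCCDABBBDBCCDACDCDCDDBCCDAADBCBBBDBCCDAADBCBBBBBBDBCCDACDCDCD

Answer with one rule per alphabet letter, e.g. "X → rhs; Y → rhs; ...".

A->BBB, B->CD, C->A, D->DBC

  step 3 ⇒ step 4: CDCDCDADBCADBCADBCBBBDBCCDADBCCDAADBCBBB ⇒ A·DBC·A·DBC·A·DBC·BBB·DBC·CD·A·BBB·DBC·CD·A·BBB·DBC·CD·A·CD·CD·CD·DBC·CD·A·A·DBC·BBB·DBC·CD·A·A·DBC·BBB·BBB·DBC·CD·A·CD·CD·CD
    A ↦ BBB
    B ↦ CD
    C ↦ A
    D ↦ DBC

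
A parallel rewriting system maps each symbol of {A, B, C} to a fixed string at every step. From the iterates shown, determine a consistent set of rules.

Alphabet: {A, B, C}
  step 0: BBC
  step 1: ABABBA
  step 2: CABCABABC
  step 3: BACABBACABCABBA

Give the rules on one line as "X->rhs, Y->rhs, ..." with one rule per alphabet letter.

A->C, B->AB, C->BA

  step 2 ⇒ step 3: CABCABABC ⇒ BA·C·AB·BA·C·AB·C·AB·BA
    A ↦ C
    B ↦ AB
    C ↦ BA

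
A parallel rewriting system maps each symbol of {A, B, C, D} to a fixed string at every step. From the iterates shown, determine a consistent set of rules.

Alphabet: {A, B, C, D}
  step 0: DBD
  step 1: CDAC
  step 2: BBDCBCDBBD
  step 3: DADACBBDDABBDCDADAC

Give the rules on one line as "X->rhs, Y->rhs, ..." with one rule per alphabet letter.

  step 2 ⇒ step 3: BBDCBCDBBD ⇒ DA·DA·C·BBD·DA·BBD·C·DA·DA·C
    B ↦ DA
    C ↦ BBD
    D ↦ C
  step 1 ⇒ step 2: CDAC ⇒ BBD·C·BCD·BBD
    A ↦ BCD

A->BCD, B->DA, C->BBD, D->C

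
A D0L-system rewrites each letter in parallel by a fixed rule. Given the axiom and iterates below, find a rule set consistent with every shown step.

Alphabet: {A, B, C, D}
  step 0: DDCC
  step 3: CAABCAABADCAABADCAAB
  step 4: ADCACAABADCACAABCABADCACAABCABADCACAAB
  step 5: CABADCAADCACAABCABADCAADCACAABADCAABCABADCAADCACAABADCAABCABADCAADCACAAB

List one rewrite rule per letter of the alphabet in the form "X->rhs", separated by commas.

A->CA, B->AB, C->AD, D->B

  step 4 ⇒ step 5: ADCACAABADCACAABCABADCACAABCABADCACAAB ⇒ CA·B·AD·CA·AD·CA·CA·AB·CA·B·AD·CA·AD·CA·CA·AB·AD·CA·AB·CA·B·AD·CA·AD·CA·CA·AB·AD·CA·AB·CA·B·AD·CA·AD·CA·CA·AB
    A ↦ CA
    B ↦ AB
    C ↦ AD
    D ↦ B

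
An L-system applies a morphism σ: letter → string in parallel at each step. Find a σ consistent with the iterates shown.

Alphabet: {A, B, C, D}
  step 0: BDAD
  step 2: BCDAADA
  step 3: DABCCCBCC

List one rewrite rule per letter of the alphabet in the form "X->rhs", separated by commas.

  step 2 ⇒ step 3: BCDAADA ⇒ D·A·BC·C·C·BC·C
    A ↦ C
    B ↦ D
    C ↦ A
    D ↦ BC

A->C, B->D, C->A, D->BC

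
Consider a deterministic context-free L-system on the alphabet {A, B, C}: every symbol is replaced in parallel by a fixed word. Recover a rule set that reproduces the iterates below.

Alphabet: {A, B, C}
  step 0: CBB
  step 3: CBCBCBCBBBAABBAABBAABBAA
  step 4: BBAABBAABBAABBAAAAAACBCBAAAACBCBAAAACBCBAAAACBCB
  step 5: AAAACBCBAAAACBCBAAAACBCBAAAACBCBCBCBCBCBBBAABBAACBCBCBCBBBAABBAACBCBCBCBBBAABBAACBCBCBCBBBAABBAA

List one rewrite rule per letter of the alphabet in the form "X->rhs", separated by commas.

  step 4 ⇒ step 5: BBAABBAABBAABBAAAAAACBCBAAAACBCBAAAACBCBAAAACBCB ⇒ AA·AA·CB·CB·AA·AA·CB·CB·AA·AA·CB·CB·AA·AA·CB·CB·CB·CB·CB·CB·BB·AA·BB·AA·CB·CB·CB·CB·BB·AA·BB·AA·CB·CB·CB·CB·BB·AA·BB·AA·CB·CB·CB·CB·BB·AA·BB·AA
    A ↦ CB
    B ↦ AA
    C ↦ BB

A->CB, B->AA, C->BB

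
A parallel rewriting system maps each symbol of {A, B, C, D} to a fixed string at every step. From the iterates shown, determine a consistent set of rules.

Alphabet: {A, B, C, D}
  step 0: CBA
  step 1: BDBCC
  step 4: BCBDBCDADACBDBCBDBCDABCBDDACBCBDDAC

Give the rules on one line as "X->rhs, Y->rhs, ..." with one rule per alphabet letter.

  step 0 ⇒ step 1: CBA ⇒ BD·BC·C
    A ↦ C
    B ↦ BC
    C ↦ BD
    D ↦ DA  (constrained at step 1)

A->C, B->BC, C->BD, D->DA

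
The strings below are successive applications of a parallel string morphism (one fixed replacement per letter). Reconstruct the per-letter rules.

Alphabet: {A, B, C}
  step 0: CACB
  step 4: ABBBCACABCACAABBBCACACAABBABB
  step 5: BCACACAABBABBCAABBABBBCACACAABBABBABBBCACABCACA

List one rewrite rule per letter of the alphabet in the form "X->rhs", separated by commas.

A->B, B->CA, C->AB

  step 4 ⇒ step 5: ABBBCACABCACAABBBCACACAABBABB ⇒ B·CA·CA·CA·AB·B·AB·B·CA·AB·B·AB·B·B·CA·CA·CA·AB·B·AB·B·AB·B·B·CA·CA·B·CA·CA
    A ↦ B
    B ↦ CA
    C ↦ AB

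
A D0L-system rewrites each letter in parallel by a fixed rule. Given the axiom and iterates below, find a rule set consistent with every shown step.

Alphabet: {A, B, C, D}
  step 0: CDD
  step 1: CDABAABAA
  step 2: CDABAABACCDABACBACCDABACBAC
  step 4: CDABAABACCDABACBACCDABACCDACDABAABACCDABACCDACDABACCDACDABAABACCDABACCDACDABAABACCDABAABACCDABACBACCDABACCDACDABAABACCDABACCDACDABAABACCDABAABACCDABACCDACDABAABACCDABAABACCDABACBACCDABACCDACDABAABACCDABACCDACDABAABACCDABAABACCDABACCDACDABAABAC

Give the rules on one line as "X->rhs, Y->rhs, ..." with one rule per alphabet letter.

  step 1 ⇒ step 2: CDABAABAA ⇒ CDA·BAA·BAC·CDA·BAC·BAC·CDA·BAC·BAC
    A ↦ BAC
    B ↦ CDA
    C ↦ CDA
    D ↦ BAA

A->BAC, B->CDA, C->CDA, D->BAA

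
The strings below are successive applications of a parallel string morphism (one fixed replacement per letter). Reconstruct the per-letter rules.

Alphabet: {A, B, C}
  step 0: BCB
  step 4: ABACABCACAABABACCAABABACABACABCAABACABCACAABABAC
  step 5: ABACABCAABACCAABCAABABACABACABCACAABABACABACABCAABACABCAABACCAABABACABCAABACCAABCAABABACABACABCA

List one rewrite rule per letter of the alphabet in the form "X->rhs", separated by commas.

  step 4 ⇒ step 5: ABACABCACAABABACCAABABACABACABCAABACABCACAABABAC ⇒ AB·AC·AB·CA·AB·AC·CA·AB·CA·AB·AB·AC·AB·AC·AB·CA·CA·AB·AB·AC·AB·AC·AB·CA·AB·AC·AB·CA·AB·AC·CA·AB·AB·AC·AB·CA·AB·AC·CA·AB·CA·AB·AB·AC·AB·AC·AB·CA
    A ↦ AB
    B ↦ AC
    C ↦ CA

A->AB, B->AC, C->CA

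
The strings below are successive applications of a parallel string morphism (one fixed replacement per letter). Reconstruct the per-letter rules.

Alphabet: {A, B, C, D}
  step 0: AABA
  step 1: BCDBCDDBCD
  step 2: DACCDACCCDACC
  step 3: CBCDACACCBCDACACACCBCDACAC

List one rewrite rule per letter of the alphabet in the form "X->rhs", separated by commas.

A->BCD, B->D, C->AC, D->C

  step 2 ⇒ step 3: DACCDACCCDACC ⇒ C·BCD·AC·AC·C·BCD·AC·AC·AC·C·BCD·AC·AC
    A ↦ BCD
    C ↦ AC
    D ↦ C
  step 0 ⇒ step 1: AABA ⇒ BCD·BCD·D·BCD
    B ↦ D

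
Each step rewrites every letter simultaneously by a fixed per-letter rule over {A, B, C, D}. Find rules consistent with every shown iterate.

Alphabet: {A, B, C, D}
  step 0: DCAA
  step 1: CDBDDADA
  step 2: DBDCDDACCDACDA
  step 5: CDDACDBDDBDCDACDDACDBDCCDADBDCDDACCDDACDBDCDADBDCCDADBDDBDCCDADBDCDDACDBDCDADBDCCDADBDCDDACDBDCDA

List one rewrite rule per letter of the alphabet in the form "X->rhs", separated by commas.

A->DA, B->DDA, C->DBD, D->C

  step 1 ⇒ step 2: CDBDDADA ⇒ DBD·C·DDA·C·C·DA·C·DA
    A ↦ DA
    B ↦ DDA
    C ↦ DBD
    D ↦ C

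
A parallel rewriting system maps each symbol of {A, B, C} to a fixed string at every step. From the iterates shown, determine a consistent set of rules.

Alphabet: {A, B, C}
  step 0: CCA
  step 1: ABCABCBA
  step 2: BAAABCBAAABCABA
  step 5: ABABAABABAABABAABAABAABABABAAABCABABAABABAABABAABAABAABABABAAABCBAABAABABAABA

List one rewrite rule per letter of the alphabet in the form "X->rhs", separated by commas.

  step 1 ⇒ step 2: ABCABCBA ⇒ BA·A·ABC·BA·A·ABC·A·BA
    A ↦ BA
    B ↦ A
    C ↦ ABC

A->BA, B->A, C->ABC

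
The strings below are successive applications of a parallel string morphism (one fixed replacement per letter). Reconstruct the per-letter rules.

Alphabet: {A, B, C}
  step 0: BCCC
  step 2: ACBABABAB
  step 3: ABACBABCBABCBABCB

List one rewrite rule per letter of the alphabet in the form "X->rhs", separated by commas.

A->AB, B->CB, C->A

  step 2 ⇒ step 3: ACBABABAB ⇒ AB·A·CB·AB·CB·AB·CB·AB·CB
    A ↦ AB
    B ↦ CB
    C ↦ A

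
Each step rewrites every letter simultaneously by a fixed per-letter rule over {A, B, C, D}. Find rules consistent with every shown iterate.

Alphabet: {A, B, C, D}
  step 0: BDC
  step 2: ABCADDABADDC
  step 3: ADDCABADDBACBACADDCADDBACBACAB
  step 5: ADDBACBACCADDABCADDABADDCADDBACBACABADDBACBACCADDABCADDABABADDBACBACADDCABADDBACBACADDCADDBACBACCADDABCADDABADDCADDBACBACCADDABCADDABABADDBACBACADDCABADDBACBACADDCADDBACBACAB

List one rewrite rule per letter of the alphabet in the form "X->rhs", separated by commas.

  step 2 ⇒ step 3: ABCADDABADDC ⇒ ADD·C·AB·ADD·BAC·BAC·ADD·C·ADD·BAC·BAC·AB
    A ↦ ADD
    B ↦ C
    C ↦ AB
    D ↦ BAC

A->ADD, B->C, C->AB, D->BAC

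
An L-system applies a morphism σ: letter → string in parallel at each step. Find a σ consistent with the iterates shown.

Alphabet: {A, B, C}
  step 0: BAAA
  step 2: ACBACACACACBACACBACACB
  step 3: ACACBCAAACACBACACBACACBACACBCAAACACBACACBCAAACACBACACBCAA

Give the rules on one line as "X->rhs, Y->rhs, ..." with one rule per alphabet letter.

  step 2 ⇒ step 3: ACBACACACACBACACBACACB ⇒ AC·ACB·CAA·AC·ACB·AC·ACB·AC·ACB·AC·ACB·CAA·AC·ACB·AC·ACB·CAA·AC·ACB·AC·ACB·CAA
    A ↦ AC
    B ↦ CAA
    C ↦ ACB

A->AC, B->CAA, C->ACB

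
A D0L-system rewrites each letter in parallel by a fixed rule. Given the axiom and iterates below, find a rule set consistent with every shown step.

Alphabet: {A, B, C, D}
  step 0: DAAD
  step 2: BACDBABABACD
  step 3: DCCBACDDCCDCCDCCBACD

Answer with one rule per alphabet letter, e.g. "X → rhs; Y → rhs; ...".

A->C, B->DC, C->BA, D->CD

  step 2 ⇒ step 3: BACDBABABACD ⇒ DC·C·BA·CD·DC·C·DC·C·DC·C·BA·CD
    A ↦ C
    B ↦ DC
    C ↦ BA
    D ↦ CD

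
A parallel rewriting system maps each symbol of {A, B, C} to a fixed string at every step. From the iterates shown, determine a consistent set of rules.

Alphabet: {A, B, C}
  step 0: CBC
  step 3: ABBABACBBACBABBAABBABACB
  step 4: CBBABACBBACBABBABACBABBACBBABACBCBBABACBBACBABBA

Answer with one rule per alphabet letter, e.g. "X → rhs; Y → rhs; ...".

  step 3 ⇒ step 4: ABBABACBBACBABBAABBABACB ⇒ CB·BA·BA·CB·BA·CB·AB·BA·BA·CB·AB·BA·CB·BA·BA·CB·CB·BA·BA·CB·BA·CB·AB·BA
    A ↦ CB
    B ↦ BA
    C ↦ AB

A->CB, B->BA, C->AB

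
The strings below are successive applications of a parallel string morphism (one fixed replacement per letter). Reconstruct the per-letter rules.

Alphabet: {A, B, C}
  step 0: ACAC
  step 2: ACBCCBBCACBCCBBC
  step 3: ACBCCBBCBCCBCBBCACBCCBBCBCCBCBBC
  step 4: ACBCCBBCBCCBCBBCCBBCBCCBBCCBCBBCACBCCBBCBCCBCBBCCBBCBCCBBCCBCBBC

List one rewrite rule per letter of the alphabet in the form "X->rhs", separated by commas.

A->AC, B->CB, C->BC

  step 3 ⇒ step 4: ACBCCBBCBCCBCBBCACBCCBBCBCCBCBBC ⇒ AC·BC·CB·BC·BC·CB·CB·BC·CB·BC·BC·CB·BC·CB·CB·BC·AC·BC·CB·BC·BC·CB·CB·BC·CB·BC·BC·CB·BC·CB·CB·BC
    A ↦ AC
    B ↦ CB
    C ↦ BC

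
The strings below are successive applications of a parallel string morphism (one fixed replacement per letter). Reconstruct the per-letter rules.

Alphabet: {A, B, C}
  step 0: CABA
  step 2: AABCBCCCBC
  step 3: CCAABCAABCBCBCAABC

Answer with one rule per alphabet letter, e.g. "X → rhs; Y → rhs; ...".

A->C, B->AA, C->BC

  step 2 ⇒ step 3: AABCBCCCBC ⇒ C·C·AA·BC·AA·BC·BC·BC·AA·BC
    A ↦ C
    B ↦ AA
    C ↦ BC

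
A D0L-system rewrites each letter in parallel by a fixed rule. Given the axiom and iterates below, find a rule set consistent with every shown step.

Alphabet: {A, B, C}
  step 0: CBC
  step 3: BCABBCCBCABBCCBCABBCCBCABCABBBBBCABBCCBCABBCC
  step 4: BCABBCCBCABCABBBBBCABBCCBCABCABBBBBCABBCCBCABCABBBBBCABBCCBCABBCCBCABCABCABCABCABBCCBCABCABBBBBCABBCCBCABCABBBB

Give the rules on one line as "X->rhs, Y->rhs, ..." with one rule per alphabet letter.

  step 3 ⇒ step 4: BCABBCCBCABBCCBCABBCCBCABCABBBBBCABBCCBCABBCC ⇒ BCA·BB·CC·BCA·BCA·BB·BB·BCA·BB·CC·BCA·BCA·BB·BB·BCA·BB·CC·BCA·BCA·BB·BB·BCA·BB·CC·BCA·BB·CC·BCA·BCA·BCA·BCA·BCA·BB·CC·BCA·BCA·BB·BB·BCA·BB·CC·BCA·BCA·BB·BB
    A ↦ CC
    B ↦ BCA
    C ↦ BB

A->CC, B->BCA, C->BB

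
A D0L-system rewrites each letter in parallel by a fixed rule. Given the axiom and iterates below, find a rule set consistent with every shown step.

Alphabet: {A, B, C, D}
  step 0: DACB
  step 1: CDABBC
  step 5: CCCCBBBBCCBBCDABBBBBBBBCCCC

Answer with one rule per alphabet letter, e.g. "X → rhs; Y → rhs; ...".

A->DA, B->C, C->BB, D->C

  step 0 ⇒ step 1: DACB ⇒ C·DA·BB·C
    A ↦ DA
    B ↦ C
    C ↦ BB
    D ↦ C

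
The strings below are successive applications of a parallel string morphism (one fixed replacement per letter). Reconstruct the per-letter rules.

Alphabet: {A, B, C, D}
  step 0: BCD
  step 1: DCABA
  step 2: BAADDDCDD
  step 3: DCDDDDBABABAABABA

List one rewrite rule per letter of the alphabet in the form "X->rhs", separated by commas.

A->DD, B->DC, C->A, D->BA

  step 2 ⇒ step 3: BAADDDCDD ⇒ DC·DD·DD·BA·BA·BA·A·BA·BA
    A ↦ DD
    B ↦ DC
    C ↦ A
    D ↦ BA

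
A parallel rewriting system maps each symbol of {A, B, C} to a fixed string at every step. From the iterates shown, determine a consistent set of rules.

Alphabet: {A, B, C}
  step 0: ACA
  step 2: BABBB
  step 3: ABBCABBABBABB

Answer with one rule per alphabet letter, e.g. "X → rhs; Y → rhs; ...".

A->C, B->ABB, C->B

  step 2 ⇒ step 3: BABBB ⇒ ABB·C·ABB·ABB·ABB
    A ↦ C
    B ↦ ABB
    C ↦ B  (constrained at step 0)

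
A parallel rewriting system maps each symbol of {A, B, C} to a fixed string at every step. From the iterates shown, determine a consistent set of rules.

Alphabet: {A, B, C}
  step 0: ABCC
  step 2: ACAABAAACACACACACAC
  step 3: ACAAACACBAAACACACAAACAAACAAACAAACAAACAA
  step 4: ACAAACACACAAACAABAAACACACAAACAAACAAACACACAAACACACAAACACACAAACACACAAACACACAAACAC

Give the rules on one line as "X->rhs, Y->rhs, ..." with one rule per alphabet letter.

A->AC, B->BAA, C->AA

  step 3 ⇒ step 4: ACAAACACBAAACACACAAACAAACAAACAAACAAACAA ⇒ AC·AA·AC·AC·AC·AA·AC·AA·BAA·AC·AC·AC·AA·AC·AA·AC·AA·AC·AC·AC·AA·AC·AC·AC·AA·AC·AC·AC·AA·AC·AC·AC·AA·AC·AC·AC·AA·AC·AC
    A ↦ AC
    B ↦ BAA
    C ↦ AA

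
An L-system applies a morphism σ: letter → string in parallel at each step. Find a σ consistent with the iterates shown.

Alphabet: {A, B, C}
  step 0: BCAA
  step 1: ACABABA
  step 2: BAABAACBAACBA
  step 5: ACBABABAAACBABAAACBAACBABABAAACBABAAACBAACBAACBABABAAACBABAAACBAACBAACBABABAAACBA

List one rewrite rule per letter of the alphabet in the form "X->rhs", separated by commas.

A->BA, B->AC, C->A

  step 1 ⇒ step 2: ACABABA ⇒ BA·A·BA·AC·BA·AC·BA
    A ↦ BA
    B ↦ AC
    C ↦ A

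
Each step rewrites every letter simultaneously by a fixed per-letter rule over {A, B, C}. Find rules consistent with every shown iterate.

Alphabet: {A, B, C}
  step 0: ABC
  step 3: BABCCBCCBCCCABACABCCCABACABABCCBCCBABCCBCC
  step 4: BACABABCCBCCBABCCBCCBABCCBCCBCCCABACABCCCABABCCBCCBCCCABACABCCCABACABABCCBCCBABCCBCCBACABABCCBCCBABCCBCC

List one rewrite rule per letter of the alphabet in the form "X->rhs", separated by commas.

A->CA, B->BA, C->BCC

  step 3 ⇒ step 4: BABCCBCCBCCCABACABCCCABACABABCCBCCBABCCBCC ⇒ BA·CA·BA·BCC·BCC·BA·BCC·BCC·BA·BCC·BCC·BCC·CA·BA·CA·BCC·CA·BA·BCC·BCC·BCC·CA·BA·CA·BCC·CA·BA·CA·BA·BCC·BCC·BA·BCC·BCC·BA·CA·BA·BCC·BCC·BA·BCC·BCC
    A ↦ CA
    B ↦ BA
    C ↦ BCC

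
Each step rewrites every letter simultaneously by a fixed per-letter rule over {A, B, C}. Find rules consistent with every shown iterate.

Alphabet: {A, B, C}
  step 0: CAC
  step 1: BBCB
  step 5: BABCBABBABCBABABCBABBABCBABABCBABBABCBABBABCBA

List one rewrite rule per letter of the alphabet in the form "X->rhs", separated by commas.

  step 0 ⇒ step 1: CAC ⇒ B·BC·B
    A ↦ BC
    C ↦ B
    B ↦ BA  (constrained at step 1)

A->BC, B->BA, C->B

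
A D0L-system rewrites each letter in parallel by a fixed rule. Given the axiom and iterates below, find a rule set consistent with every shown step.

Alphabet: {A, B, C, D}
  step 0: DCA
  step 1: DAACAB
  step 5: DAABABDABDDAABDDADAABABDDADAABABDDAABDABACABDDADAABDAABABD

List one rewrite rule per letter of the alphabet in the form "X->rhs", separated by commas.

A->AB, B->D, C->AC, D->DA

  step 0 ⇒ step 1: DCA ⇒ DA·AC·AB
    A ↦ AB
    C ↦ AC
    D ↦ DA
    B ↦ D  (constrained at step 1)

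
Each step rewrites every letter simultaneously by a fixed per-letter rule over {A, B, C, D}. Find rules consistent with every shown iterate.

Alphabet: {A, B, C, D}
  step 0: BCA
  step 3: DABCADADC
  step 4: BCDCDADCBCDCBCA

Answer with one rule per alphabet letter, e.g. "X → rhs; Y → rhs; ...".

A->DC, B->D, C->A, D->BC

  step 3 ⇒ step 4: DABCADADC ⇒ BC·DC·D·A·DC·BC·DC·BC·A
    A ↦ DC
    B ↦ D
    C ↦ A
    D ↦ BC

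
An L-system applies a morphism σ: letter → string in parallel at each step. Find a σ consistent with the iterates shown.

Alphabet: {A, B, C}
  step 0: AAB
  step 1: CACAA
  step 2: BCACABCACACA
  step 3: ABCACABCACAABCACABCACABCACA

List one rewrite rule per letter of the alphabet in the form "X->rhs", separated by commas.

  step 2 ⇒ step 3: BCACABCACACA ⇒ A·BCA·CA·BCA·CA·A·BCA·CA·BCA·CA·BCA·CA
    A ↦ CA
    B ↦ A
    C ↦ BCA

A->CA, B->A, C->BCA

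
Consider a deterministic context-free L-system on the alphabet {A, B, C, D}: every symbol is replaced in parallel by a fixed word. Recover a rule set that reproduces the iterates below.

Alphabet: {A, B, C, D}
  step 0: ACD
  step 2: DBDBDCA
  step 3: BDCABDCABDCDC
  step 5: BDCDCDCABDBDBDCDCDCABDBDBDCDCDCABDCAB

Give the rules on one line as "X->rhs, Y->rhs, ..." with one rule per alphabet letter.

A->CDC, B->DCA, C->D, D->B

  step 2 ⇒ step 3: DBDBDCA ⇒ B·DCA·B·DCA·B·D·CDC
    A ↦ CDC
    B ↦ DCA
    C ↦ D
    D ↦ B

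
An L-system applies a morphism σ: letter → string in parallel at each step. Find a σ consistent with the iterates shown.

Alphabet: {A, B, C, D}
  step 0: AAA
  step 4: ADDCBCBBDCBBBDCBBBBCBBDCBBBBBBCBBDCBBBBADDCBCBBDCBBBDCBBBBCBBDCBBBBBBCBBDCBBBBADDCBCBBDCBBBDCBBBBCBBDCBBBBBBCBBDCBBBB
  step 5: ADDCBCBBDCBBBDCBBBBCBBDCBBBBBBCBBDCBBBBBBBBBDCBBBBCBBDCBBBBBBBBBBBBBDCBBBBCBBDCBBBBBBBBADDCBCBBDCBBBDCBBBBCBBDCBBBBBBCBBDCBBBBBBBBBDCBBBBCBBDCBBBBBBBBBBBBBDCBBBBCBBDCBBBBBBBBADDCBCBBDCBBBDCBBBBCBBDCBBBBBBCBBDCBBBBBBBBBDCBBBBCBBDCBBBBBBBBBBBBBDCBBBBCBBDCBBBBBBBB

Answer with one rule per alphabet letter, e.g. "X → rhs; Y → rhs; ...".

A->ADD, B->BB, C->BDC, D->CB

  step 4 ⇒ step 5: ADDCBCBBDCBBBDCBBBBCBBDCBBBBBBCBBDCBBBBADDCBCBBDCBBBDCBBBBCBBDCBBBBBBCBBDCBBBBADDCBCBBDCBBBDCBBBBCBBDCBBBBBBCBBDCBBBB ⇒ ADD·CB·CB·BDC·BB·BDC·BB·BB·CB·BDC·BB·BB·BB·CB·BDC·BB·BB·BB·BB·BDC·BB·BB·CB·BDC·BB·BB·BB·BB·BB·BB·BDC·BB·BB·CB·BDC·BB·BB·BB·BB·ADD·CB·CB·BDC·BB·BDC·BB·BB·CB·BDC·BB·BB·BB·CB·BDC·BB·BB·BB·BB·BDC·BB·BB·CB·BDC·BB·BB·BB·BB·BB·BB·BDC·BB·BB·CB·BDC·BB·BB·BB·BB·ADD·CB·CB·BDC·BB·BDC·BB·BB·CB·BDC·BB·BB·BB·CB·BDC·BB·BB·BB·BB·BDC·BB·BB·CB·BDC·BB·BB·BB·BB·BB·BB·BDC·BB·BB·CB·BDC·BB·BB·BB·BB
    A ↦ ADD
    B ↦ BB
    C ↦ BDC
    D ↦ CB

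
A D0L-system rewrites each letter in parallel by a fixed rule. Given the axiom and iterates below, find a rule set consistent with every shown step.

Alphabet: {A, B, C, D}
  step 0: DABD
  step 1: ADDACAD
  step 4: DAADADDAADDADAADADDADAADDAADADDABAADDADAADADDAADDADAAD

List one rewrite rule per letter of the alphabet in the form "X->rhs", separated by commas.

  step 0 ⇒ step 1: DABD ⇒ AD·DA·C·AD
    A ↦ DA
    B ↦ C
    D ↦ AD
    C ↦ BA  (constrained at step 1)

A->DA, B->C, C->BA, D->AD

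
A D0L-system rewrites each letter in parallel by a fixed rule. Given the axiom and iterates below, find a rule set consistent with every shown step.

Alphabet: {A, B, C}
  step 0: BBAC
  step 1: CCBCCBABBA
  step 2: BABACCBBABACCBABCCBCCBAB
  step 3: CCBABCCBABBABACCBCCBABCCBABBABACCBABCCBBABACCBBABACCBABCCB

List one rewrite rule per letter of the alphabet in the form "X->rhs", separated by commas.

  step 2 ⇒ step 3: BABACCBBABACCBABCCBCCBAB ⇒ CCB·AB·CCB·AB·BA·BA·CCB·CCB·AB·CCB·AB·BA·BA·CCB·AB·CCB·BA·BA·CCB·BA·BA·CCB·AB·CCB
    A ↦ AB
    B ↦ CCB
    C ↦ BA

A->AB, B->CCB, C->BA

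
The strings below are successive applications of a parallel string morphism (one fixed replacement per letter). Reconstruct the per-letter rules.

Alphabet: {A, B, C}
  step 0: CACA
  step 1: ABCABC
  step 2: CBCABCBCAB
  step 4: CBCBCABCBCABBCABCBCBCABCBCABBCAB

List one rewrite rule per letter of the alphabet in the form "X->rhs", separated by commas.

A->C, B->BC, C->AB

  step 1 ⇒ step 2: ABCABC ⇒ C·BC·AB·C·BC·AB
    A ↦ C
    B ↦ BC
    C ↦ AB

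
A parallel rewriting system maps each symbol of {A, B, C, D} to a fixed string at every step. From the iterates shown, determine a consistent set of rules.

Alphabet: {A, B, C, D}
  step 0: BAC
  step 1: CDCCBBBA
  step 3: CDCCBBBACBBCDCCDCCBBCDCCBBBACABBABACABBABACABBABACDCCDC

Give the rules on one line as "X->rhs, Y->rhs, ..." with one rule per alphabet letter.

A->CBB, B->CDC, C->BA, D->CAB

  step 0 ⇒ step 1: BAC ⇒ CDC·CBB·BA
    A ↦ CBB
    B ↦ CDC
    C ↦ BA
    D ↦ CAB  (constrained at step 1)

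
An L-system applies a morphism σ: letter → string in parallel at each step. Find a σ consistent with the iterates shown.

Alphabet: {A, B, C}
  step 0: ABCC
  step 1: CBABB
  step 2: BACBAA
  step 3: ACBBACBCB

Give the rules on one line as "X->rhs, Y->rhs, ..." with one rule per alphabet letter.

  step 2 ⇒ step 3: BACBAA ⇒ A·CB·B·A·CB·CB
    A ↦ CB
    B ↦ A
    C ↦ B

A->CB, B->A, C->B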